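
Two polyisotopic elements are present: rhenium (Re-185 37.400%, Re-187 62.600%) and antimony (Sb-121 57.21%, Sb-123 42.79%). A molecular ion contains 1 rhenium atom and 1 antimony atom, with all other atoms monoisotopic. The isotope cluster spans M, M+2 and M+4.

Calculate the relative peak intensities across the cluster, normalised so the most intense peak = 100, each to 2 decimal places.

Rhenium pattern (n=1): 0.3740 : 0.6260
Antimony pattern (n=1): 0.5721 : 0.4279
Convolve the two distributions (both contribute in 2-u steps):
  M: 0.3740×0.5721 = 0.213965
  M+2: 0.3740×0.4279 + 0.6260×0.5721 = 0.518169
  M+4: 0.6260×0.4279 = 0.267865
Scale to base peak (0.518169) = 100: 41.29 : 100.00 : 51.69

41.29 : 100.00 : 51.69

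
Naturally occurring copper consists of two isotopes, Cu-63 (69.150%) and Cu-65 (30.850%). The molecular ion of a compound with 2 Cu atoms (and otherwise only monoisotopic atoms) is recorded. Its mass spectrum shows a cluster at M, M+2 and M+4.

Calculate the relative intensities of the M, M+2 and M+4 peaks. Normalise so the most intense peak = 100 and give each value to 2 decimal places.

The 2 Cu atoms are independent, so intensities follow the terms of (0.69150 + 0.30850)^2.
P(M) = 0.69150^2 = 0.478172
P(M+2) = 2 × 0.69150^1 × 0.30850^1 = 0.426656
P(M+4) = 0.30850^2 = 0.095172
The M peak is largest (0.478172); scaling to 100 gives 100.00 : 89.23 : 19.90.

100.00 : 89.23 : 19.90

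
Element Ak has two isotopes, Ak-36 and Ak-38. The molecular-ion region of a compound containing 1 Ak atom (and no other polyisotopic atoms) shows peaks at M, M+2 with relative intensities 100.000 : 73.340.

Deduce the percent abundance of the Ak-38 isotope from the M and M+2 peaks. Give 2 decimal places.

Let p = fractional abundance of Ak-36. I(M+2)/I(M) = [C(1,1)·p^0·(1−p)] / p^1 = 1·(1−p)/p = 73.340/100.000 = 0.7334
(1−p)/p = 0.7334/1 = 0.7334  ⇒  p = 1/(1 + 0.7334) = 0.5769
Ak-36: 57.69%, Ak-38: 42.31%.

42.31%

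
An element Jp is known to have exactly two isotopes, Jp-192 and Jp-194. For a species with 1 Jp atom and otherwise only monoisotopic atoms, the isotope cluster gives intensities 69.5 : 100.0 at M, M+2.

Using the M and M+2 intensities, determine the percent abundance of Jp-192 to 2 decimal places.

If p is the fraction of Jp that is Jp-192, then I(M+2)/I(M) = [C(1,1)·p^0·(1−p)] / p^1 = 1·(1−p)/p = 100.0/69.5 = 1.4388
(1−p)/p = 1.4388/1 = 1.4388  ⇒  p = 1/(1 + 1.4388) = 0.4100
Jp-192: 41.00%, Jp-194: 59.00%.

41.00%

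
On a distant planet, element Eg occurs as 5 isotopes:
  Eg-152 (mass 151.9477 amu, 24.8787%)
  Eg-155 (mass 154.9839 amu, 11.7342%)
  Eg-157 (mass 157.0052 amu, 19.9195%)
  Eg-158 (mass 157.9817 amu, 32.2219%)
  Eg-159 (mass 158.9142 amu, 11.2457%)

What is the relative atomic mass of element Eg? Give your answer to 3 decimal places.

156.039 amu

Weight each isotope mass by its fractional abundance: 0.248787 × 151.9477 + 0.117342 × 154.9839 + 0.199195 × 157.0052 + 0.322219 × 157.9817 + 0.112457 × 158.9142
= 37.80261 + 18.18612 + 31.27465 + 50.90471 + 17.87101 = 156.03910 amu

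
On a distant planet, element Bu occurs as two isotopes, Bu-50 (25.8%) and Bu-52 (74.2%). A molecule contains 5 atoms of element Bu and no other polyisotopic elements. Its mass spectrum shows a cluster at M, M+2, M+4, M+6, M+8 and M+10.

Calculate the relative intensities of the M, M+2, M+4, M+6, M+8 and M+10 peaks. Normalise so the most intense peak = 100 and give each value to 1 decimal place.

Each Bu atom is independently Bu-50 (p = 0.258) or Bu-52 (q = 0.742); the cluster is the binomial expansion (p + q)^5.
P(M) = 0.258^5 = 0.001143
P(M+2) = 5 × 0.258^4 × 0.742^1 = 0.016438
P(M+4) = 10 × 0.258^3 × 0.742^2 = 0.094551
P(M+6) = 10 × 0.258^2 × 0.742^3 = 0.271926
P(M+8) = 5 × 0.258^1 × 0.742^4 = 0.391026
P(M+10) = 0.742^5 = 0.224916
The M+8 peak is largest (0.391026); scaling to 100 gives 0.3 : 4.2 : 24.2 : 69.5 : 100.0 : 57.5.

0.3 : 4.2 : 24.2 : 69.5 : 100.0 : 57.5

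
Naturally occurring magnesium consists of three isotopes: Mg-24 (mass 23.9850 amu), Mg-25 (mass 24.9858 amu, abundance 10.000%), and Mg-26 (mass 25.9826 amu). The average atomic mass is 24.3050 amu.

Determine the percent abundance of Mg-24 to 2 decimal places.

78.99%

The remaining 90.000% is split between Mg-24 (fraction x) and Mg-26 (fraction 0.90000 − x).
Substituting: 23.9850x + 25.9826(0.90000 − x) = 21.80642
(23.9850 − 25.9826)x = -1.57792  ⇒  x = 0.78991, y = 0.11009
Mg-24: 78.99%, Mg-26: 11.01%.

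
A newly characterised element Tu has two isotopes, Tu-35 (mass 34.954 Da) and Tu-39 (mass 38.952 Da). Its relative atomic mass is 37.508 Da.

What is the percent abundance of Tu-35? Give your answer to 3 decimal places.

36.118%

With x = fraction of Tu-35 (so Tu-39 is 1 − x):
34.954·x + 38.952·(1 − x) = 37.508
(34.954 − 38.952)·x = 37.508 − 38.952
x = -1.444 / -3.998 = 0.36118 → 36.118% Tu-35, 63.882% Tu-39.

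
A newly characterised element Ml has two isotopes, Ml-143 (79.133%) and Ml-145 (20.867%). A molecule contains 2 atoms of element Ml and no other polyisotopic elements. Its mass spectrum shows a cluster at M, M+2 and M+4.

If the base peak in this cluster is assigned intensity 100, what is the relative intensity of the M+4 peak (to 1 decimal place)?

Term probabilities: M 0.6262, M+2 0.3303, M+4 0.0435. Base peak = M.
P(M) = C(2,0) × 0.79133^2 × 0.20867^0 = 1 × 0.62620317 × 1.0000 = 0.626203 (base)
P(M+4) = C(2,2) × 0.79133^0 × 0.20867^2 = 1 × 1.0000 × 0.04354317 = 0.043543
Relative intensity = 0.043543 / 0.626203 × 100 = 7.0

7.0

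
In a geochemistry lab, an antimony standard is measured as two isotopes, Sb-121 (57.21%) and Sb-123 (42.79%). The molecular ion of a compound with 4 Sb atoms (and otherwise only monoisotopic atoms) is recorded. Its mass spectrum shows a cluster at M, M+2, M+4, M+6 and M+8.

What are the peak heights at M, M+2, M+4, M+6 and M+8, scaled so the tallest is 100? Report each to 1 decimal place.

Expanding (0.5721 + 0.4279)^4:
P(M) = 0.5721^4 = 0.107124
P(M+2) = 4 × 0.5721^3 × 0.4279^1 = 0.320493
P(M+4) = 6 × 0.5721^2 × 0.4279^2 = 0.359567
P(M+6) = 4 × 0.5721^1 × 0.4279^3 = 0.179291
P(M+8) = 0.4279^4 = 0.033525
The M+4 peak is largest (0.359567); scaling to 100 gives 29.8 : 89.1 : 100.0 : 49.9 : 9.3.

29.8 : 89.1 : 100.0 : 49.9 : 9.3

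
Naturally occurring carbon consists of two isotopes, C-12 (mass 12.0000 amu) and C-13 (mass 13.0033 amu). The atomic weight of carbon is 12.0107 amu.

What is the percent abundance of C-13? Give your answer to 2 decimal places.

1.07%

Let x be the fractional abundance of C-12; then C-13 has abundance 1 − x.
12.0000·x + 13.0033·(1 − x) = 12.0107
(12.0000 − 13.0033)·x = 12.0107 − 13.0033
x = -0.9926 / -1.0033 = 0.98934 → 98.93% C-12, 1.07% C-13.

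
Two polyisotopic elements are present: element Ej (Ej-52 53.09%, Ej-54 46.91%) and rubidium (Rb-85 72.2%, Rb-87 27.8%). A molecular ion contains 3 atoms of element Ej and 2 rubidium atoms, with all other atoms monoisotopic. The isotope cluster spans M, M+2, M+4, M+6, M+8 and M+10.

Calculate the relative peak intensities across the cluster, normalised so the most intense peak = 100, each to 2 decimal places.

Element Ej pattern (n=3): 0.14963672 : 0.39665427 : 0.3504813 : 0.10322771
Rubidium pattern (n=2): 0.521284 : 0.401432 : 0.077284
Convolve the two distributions (both contribute in 2-u steps):
  M: 0.14963672×0.521284 = 0.078003
  M+2: 0.14963672×0.401432 + 0.39665427×0.521284 = 0.266838
  M+4: 0.14963672×0.077284 + 0.39665427×0.401432 + 0.3504813×0.521284 = 0.353495
  M+6: 0.39665427×0.077284 + 0.3504813×0.401432 + 0.10322771×0.521284 = 0.225160
  M+8: 0.3504813×0.077284 + 0.10322771×0.401432 = 0.068526
  M+10: 0.10322771×0.077284 = 0.007978
Scale to base peak (0.353495) = 100: 22.07 : 75.49 : 100.00 : 63.70 : 19.39 : 2.26

22.07 : 75.49 : 100.00 : 63.70 : 19.39 : 2.26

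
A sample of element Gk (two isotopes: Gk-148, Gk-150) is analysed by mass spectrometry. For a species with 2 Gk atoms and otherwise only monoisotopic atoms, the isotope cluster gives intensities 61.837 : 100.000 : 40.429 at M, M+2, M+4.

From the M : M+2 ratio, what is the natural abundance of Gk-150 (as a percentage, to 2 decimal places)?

If p is the fraction of Gk that is Gk-148, then I(M+2)/I(M) = [C(2,1)·p^1·(1−p)] / p^2 = 2·(1−p)/p = 100.000/61.837 = 1.6172
(1−p)/p = 1.6172/2 = 0.8086  ⇒  p = 1/(1 + 0.8086) = 0.5529
Gk-148: 55.29%, Gk-150: 44.71%.

44.71%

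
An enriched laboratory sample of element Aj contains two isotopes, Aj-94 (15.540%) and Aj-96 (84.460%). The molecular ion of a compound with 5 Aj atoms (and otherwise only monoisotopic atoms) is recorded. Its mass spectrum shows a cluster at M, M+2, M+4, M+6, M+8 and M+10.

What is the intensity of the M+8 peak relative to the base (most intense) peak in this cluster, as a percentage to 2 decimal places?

Binomial terms of (0.15540 + 0.84460)^5: M 0.0001, M+2 0.0025, M+4 0.0268, M+6 0.1455, M+8 0.3954, M+10 0.4298 → M+10 is the base peak.
P(M+10) = C(5,5) × 0.15540^0 × 0.84460^5 = 1 × 1.0000 × 0.42978909 = 0.429789 (base)
P(M+8) = C(5,4) × 0.15540^1 × 0.84460^4 = 5 × 0.1554 × 0.50886702 = 0.395390
Relative intensity = 0.395390 / 0.429789 × 100 = 92.00

92.00%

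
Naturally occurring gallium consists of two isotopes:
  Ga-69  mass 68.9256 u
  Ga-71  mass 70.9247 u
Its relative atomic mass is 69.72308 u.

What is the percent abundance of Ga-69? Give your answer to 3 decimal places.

60.108%

Let x be the fractional abundance of Ga-69; then Ga-71 has abundance 1 − x.
68.9256·x + 70.9247·(1 − x) = 69.72308
(68.9256 − 70.9247)·x = 69.72308 − 70.9247
x = -1.20162 / -1.9991 = 0.60108 → 60.108% Ga-69, 39.892% Ga-71.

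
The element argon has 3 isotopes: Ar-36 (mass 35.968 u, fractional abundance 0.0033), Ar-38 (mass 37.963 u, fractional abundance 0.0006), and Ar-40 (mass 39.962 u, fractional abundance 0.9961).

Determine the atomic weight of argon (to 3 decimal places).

39.948 u

Ar = Σ fᵢ·mᵢ = 0.0033 × 35.968 + 0.0006 × 37.963 + 0.9961 × 39.962
= 0.1187 + 0.0228 + 39.8061 = 39.9476 u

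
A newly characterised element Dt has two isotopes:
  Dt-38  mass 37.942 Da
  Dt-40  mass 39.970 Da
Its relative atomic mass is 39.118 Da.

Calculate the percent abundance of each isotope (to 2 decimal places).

Writing the weighted mean with unknown fraction x of Dt-38:
37.942·x + 39.970·(1 − x) = 39.118
(37.942 − 39.970)·x = 39.118 − 39.970
x = -0.852 / -2.028 = 0.42012 → 42.01% Dt-38, 57.99% Dt-40.

Dt-38: 42.01%, Dt-40: 57.99%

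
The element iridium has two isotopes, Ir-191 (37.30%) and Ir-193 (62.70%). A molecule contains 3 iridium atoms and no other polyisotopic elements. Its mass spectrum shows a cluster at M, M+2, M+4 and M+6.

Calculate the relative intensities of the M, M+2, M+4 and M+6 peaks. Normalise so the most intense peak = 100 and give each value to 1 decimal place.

11.8 : 59.5 : 100.0 : 56.0

Expanding (0.3730 + 0.6270)^3:
P(M) = 0.3730^3 = 0.051895
P(M+2) = 3 × 0.3730^2 × 0.6270^1 = 0.261702
P(M+4) = 3 × 0.3730^1 × 0.6270^2 = 0.439911
P(M+6) = 0.6270^3 = 0.246492
The M+4 peak is largest (0.439911); scaling to 100 gives 11.8 : 59.5 : 100.0 : 56.0.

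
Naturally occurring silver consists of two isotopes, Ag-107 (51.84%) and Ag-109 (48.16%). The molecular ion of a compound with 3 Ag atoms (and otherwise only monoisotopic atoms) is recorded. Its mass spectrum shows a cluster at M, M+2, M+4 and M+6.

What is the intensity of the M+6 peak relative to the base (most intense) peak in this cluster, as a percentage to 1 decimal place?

28.8%

Term probabilities: M 0.1393, M+2 0.3883, M+4 0.3607, M+6 0.1117. Base peak = M+2.
P(M+2) = C(3,1) × 0.5184^2 × 0.4816^1 = 3 × 0.26873856 × 0.4816 = 0.388273 (base)
P(M+6) = C(3,3) × 0.5184^0 × 0.4816^3 = 1 × 1.0000 × 0.11170161 = 0.111702
Relative intensity = 0.111702 / 0.388273 × 100 = 28.8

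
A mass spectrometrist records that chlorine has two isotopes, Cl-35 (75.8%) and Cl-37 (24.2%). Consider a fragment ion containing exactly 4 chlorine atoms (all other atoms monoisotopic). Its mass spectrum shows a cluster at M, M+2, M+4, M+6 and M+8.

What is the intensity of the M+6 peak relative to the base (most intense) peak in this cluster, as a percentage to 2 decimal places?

(0.758 + 0.242)^4 gives M 0.3301, M+2 0.4216, M+4 0.2019, M+6 0.0430, M+8 0.0034; the largest is M+2.
P(M+2) = C(4,1) × 0.758^3 × 0.242^1 = 4 × 0.43551951 × 0.2420 = 0.421583 (base)
P(M+6) = C(4,3) × 0.758^1 × 0.242^3 = 4 × 0.7580 × 0.01417249 = 0.042971
Relative intensity = 0.042971 / 0.421583 × 100 = 10.19

10.19%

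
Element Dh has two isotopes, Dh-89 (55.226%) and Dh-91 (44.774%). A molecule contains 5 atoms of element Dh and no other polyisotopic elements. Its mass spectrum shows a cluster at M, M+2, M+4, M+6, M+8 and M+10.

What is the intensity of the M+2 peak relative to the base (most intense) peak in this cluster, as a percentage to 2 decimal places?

61.67%

Term probabilities: M 0.0514, M+2 0.2082, M+4 0.3377, M+6 0.2738, M+8 0.1110, M+10 0.0180. Base peak = M+4.
P(M+4) = C(5,2) × 0.55226^3 × 0.44774^2 = 10 × 0.16843439 × 0.20047111 = 0.337662 (base)
P(M+2) = C(5,1) × 0.55226^4 × 0.44774^1 = 5 × 0.09301958 × 0.44774 = 0.208243
Relative intensity = 0.208243 / 0.337662 × 100 = 61.67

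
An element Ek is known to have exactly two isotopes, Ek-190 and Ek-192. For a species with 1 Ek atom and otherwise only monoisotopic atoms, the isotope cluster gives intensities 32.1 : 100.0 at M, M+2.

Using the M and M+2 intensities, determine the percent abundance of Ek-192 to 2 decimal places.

If p is the fraction of Ek that is Ek-190, then I(M+2)/I(M) = [C(1,1)·p^0·(1−p)] / p^1 = 1·(1−p)/p = 100.0/32.1 = 3.1153
(1−p)/p = 3.1153/1 = 3.1153  ⇒  p = 1/(1 + 3.1153) = 0.2430
Ek-190: 24.30%, Ek-192: 75.70%.

75.70%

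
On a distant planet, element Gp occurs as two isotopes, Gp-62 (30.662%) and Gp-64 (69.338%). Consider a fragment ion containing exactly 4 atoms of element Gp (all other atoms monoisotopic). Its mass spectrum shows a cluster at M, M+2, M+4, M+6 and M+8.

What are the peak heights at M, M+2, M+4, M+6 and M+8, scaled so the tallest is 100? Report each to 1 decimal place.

2.2 : 19.6 : 66.3 : 100.0 : 56.5

The 4 Gp atoms are independent, so intensities follow the terms of (0.30662 + 0.69338)^4.
P(M) = 0.30662^4 = 0.008839
P(M+2) = 4 × 0.30662^3 × 0.69338^1 = 0.079953
P(M+4) = 6 × 0.30662^2 × 0.69338^2 = 0.271203
P(M+6) = 4 × 0.30662^1 × 0.69338^3 = 0.408860
P(M+8) = 0.69338^4 = 0.231145
The M+6 peak is largest (0.408860); scaling to 100 gives 2.2 : 19.6 : 66.3 : 100.0 : 56.5.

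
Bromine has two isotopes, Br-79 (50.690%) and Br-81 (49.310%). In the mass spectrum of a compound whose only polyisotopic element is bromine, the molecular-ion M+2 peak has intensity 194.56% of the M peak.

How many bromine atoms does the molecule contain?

2

For n independent Br atoms, I(M+2)/I(M) = n · (abundance Br-81) / (abundance Br-79) = n · 0.49310/0.50690.
n = 1.9456 × 0.50690/0.49310 = 2.00 ≈ 2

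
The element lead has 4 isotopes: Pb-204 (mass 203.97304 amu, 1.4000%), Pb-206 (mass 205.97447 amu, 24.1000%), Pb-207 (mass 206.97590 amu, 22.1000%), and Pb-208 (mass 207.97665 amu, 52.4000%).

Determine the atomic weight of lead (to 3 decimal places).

Average mass = Σ (abundance × isotope mass) = 0.014000 × 203.97304 + 0.241000 × 205.97447 + 0.221000 × 206.97590 + 0.524000 × 207.97665
= 2.855623 + 49.639847 + 45.741674 + 108.979765 = 207.216909 amu

207.217 amu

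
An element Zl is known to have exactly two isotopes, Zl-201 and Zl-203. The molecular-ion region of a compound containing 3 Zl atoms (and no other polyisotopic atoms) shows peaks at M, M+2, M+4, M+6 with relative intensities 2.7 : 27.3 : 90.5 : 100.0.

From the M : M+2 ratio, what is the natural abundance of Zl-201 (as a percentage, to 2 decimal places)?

22.88%

Write p for the Zl-201 fraction. I(M+2)/I(M) = [C(3,1)·p^2·(1−p)] / p^3 = 3·(1−p)/p = 27.3/2.7 = 10.1111
(1−p)/p = 10.1111/3 = 3.3704  ⇒  p = 1/(1 + 3.3704) = 0.2288
Zl-201: 22.88%, Zl-203: 77.12%.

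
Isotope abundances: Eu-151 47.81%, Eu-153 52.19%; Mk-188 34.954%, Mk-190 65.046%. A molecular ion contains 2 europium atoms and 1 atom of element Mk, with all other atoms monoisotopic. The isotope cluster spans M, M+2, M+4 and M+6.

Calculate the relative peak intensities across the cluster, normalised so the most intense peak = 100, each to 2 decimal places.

Europium pattern (n=2): 0.22857961 : 0.49904078 : 0.27237961
Element Mk pattern (n=1): 0.34954 : 0.65046
Convolve the two distributions (both contribute in 2-u steps):
  M: 0.22857961×0.34954 = 0.079898
  M+2: 0.22857961×0.65046 + 0.49904078×0.34954 = 0.323117
  M+4: 0.49904078×0.65046 + 0.27237961×0.34954 = 0.419814
  M+6: 0.27237961×0.65046 = 0.177172
Scale to base peak (0.419814) = 100: 19.03 : 76.97 : 100.00 : 42.20

19.03 : 76.97 : 100.00 : 42.20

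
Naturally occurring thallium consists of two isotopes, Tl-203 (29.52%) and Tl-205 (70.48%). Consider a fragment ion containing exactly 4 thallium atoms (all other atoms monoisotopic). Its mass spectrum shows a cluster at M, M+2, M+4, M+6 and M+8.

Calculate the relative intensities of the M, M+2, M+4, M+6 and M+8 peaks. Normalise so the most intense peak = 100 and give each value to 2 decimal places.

1.84 : 17.54 : 62.83 : 100.00 : 59.69

Expanding (0.2952 + 0.7048)^4:
P(M) = 0.2952^4 = 0.007594
P(M+2) = 4 × 0.2952^3 × 0.7048^1 = 0.072523
P(M+4) = 6 × 0.2952^2 × 0.7048^2 = 0.259726
P(M+6) = 4 × 0.2952^1 × 0.7048^3 = 0.413403
P(M+8) = 0.7048^4 = 0.246754
The M+6 peak is largest (0.413403); scaling to 100 gives 1.84 : 17.54 : 62.83 : 100.00 : 59.69.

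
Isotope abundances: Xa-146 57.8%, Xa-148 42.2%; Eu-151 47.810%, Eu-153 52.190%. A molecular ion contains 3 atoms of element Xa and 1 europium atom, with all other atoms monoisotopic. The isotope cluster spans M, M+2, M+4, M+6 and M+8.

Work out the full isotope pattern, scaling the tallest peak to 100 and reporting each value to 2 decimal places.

Element Xa pattern (n=3): 0.19310055 : 0.42295034 : 0.30879766 : 0.07515145
Europium pattern (n=1): 0.4781 : 0.5219
Convolve the two distributions (both contribute in 2-u steps):
  M: 0.19310055×0.4781 = 0.092321
  M+2: 0.19310055×0.5219 + 0.42295034×0.4781 = 0.302992
  M+4: 0.42295034×0.5219 + 0.30879766×0.4781 = 0.368374
  M+6: 0.30879766×0.5219 + 0.07515145×0.4781 = 0.197091
  M+8: 0.07515145×0.5219 = 0.039222
Scale to base peak (0.368374) = 100: 25.06 : 82.25 : 100.00 : 53.50 : 10.65

25.06 : 82.25 : 100.00 : 53.50 : 10.65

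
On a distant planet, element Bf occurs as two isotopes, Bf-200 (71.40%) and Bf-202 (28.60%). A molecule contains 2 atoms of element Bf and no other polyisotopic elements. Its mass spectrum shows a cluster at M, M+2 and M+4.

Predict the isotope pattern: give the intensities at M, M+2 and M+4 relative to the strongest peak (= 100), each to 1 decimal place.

100.0 : 80.1 : 16.0

Each Bf atom is independently Bf-200 (p = 0.7140) or Bf-202 (q = 0.2860); the cluster is the binomial expansion (p + q)^2.
P(M) = 0.7140^2 = 0.509796
P(M+2) = 2 × 0.7140^1 × 0.2860^1 = 0.408408
P(M+4) = 0.2860^2 = 0.081796
The M peak is largest (0.509796); scaling to 100 gives 100.0 : 80.1 : 16.0.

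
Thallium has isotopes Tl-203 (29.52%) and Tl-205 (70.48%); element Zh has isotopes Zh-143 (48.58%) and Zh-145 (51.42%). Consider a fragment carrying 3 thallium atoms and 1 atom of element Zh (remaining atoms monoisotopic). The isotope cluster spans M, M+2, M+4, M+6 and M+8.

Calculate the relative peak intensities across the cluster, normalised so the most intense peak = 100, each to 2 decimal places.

Thallium pattern (n=3): 0.02572463 : 0.18425524 : 0.43991564 : 0.35010449
Element Zh pattern (n=1): 0.4858 : 0.5142
Convolve the two distributions (both contribute in 2-u steps):
  M: 0.02572463×0.4858 = 0.012497
  M+2: 0.02572463×0.5142 + 0.18425524×0.4858 = 0.102739
  M+4: 0.18425524×0.5142 + 0.43991564×0.4858 = 0.308455
  M+6: 0.43991564×0.5142 + 0.35010449×0.4858 = 0.396285
  M+8: 0.35010449×0.5142 = 0.180024
Scale to base peak (0.396285) = 100: 3.15 : 25.93 : 77.84 : 100.00 : 45.43

3.15 : 25.93 : 77.84 : 100.00 : 45.43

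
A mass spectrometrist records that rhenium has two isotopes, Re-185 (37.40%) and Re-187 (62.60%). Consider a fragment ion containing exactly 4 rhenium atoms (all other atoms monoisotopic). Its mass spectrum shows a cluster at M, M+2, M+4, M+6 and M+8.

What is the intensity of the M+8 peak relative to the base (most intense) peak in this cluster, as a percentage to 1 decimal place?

Binomial terms of (0.3740 + 0.6260)^4: M 0.0196, M+2 0.1310, M+4 0.3289, M+6 0.3670, M+8 0.1536 → M+6 is the base peak.
P(M+6) = C(4,3) × 0.3740^1 × 0.6260^3 = 4 × 0.3740 × 0.24531438 = 0.366990 (base)
P(M+8) = C(4,4) × 0.3740^0 × 0.6260^4 = 1 × 1.0000 × 0.1535668 = 0.153567
Relative intensity = 0.153567 / 0.366990 × 100 = 41.8

41.8%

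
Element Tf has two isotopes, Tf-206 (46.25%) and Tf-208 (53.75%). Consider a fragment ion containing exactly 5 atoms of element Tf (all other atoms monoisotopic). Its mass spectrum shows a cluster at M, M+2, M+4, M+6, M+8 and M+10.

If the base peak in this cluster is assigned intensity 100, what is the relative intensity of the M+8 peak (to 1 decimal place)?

Binomial terms of (0.4625 + 0.5375)^5: M 0.0212, M+2 0.1230, M+4 0.2858, M+6 0.3322, M+8 0.1930, M+10 0.0449 → M+6 is the base peak.
P(M+6) = C(5,3) × 0.4625^2 × 0.5375^3 = 10 × 0.21390625 × 0.15528711 = 0.332169 (base)
P(M+8) = C(5,4) × 0.4625^1 × 0.5375^4 = 5 × 0.4625 × 0.08346682 = 0.193017
Relative intensity = 0.193017 / 0.332169 × 100 = 58.1

58.1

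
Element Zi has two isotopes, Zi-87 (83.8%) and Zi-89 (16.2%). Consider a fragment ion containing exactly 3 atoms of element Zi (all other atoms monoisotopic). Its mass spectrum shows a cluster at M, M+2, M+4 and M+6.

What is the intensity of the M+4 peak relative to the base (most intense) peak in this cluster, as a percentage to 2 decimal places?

Term probabilities: M 0.5885, M+2 0.3413, M+4 0.0660, M+6 0.0043. Base peak = M.
P(M) = C(3,0) × 0.838^3 × 0.162^0 = 1 × 0.58848047 × 1.0000 = 0.588480 (base)
P(M+4) = C(3,2) × 0.838^1 × 0.162^2 = 3 × 0.8380 × 0.026244 = 0.065977
Relative intensity = 0.065977 / 0.588480 × 100 = 11.21

11.21%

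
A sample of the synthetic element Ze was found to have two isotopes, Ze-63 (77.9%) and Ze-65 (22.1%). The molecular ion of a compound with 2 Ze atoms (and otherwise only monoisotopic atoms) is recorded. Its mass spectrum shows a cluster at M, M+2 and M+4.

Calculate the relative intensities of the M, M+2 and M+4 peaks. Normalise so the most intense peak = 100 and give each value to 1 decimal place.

100.0 : 56.7 : 8.0

Expanding (0.779 + 0.221)^2:
P(M) = 0.779^2 = 0.606841
P(M+2) = 2 × 0.779^1 × 0.221^1 = 0.344318
P(M+4) = 0.221^2 = 0.048841
The M peak is largest (0.606841); scaling to 100 gives 100.0 : 56.7 : 8.0.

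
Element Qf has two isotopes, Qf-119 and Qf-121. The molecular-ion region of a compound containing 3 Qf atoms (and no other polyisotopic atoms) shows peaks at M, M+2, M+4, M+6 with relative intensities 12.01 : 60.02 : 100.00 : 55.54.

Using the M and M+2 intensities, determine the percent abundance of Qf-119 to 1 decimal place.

37.5%

If p is the fraction of Qf that is Qf-119, then I(M+2)/I(M) = [C(3,1)·p^2·(1−p)] / p^3 = 3·(1−p)/p = 60.02/12.01 = 4.9975
(1−p)/p = 4.9975/3 = 1.6658  ⇒  p = 1/(1 + 1.6658) = 0.3751
Qf-119: 37.5%, Qf-121: 62.5%.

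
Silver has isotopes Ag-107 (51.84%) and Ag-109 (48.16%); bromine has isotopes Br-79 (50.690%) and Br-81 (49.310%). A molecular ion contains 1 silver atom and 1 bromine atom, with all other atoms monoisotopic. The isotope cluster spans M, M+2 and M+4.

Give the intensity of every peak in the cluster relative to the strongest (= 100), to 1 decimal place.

52.6 : 100.0 : 47.5

Silver pattern (n=1): 0.5184 : 0.4816
Bromine pattern (n=1): 0.5069 : 0.4931
Convolve the two distributions (both contribute in 2-u steps):
  M: 0.5184×0.5069 = 0.262777
  M+2: 0.5184×0.4931 + 0.4816×0.5069 = 0.499746
  M+4: 0.4816×0.4931 = 0.237477
Scale to base peak (0.499746) = 100: 52.6 : 100.0 : 47.5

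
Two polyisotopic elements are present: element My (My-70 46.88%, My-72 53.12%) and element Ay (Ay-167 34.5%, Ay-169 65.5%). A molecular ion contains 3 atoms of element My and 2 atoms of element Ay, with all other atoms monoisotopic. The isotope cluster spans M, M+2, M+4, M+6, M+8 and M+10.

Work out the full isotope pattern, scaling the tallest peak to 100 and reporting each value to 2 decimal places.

3.53 : 25.40 : 71.87 : 100.00 : 68.50 : 18.51

Element My pattern (n=3): 0.10302979 : 0.35023095 : 0.39684873 : 0.14989053
Element Ay pattern (n=2): 0.119025 : 0.45195 : 0.429025
Convolve the two distributions (both contribute in 2-u steps):
  M: 0.10302979×0.119025 = 0.012263
  M+2: 0.10302979×0.45195 + 0.35023095×0.119025 = 0.088251
  M+4: 0.10302979×0.429025 + 0.35023095×0.45195 + 0.39684873×0.119025 = 0.249724
  M+6: 0.35023095×0.429025 + 0.39684873×0.45195 + 0.14989053×0.119025 = 0.347454
  M+8: 0.39684873×0.429025 + 0.14989053×0.45195 = 0.238001
  M+10: 0.14989053×0.429025 = 0.064307
Scale to base peak (0.347454) = 100: 3.53 : 25.40 : 71.87 : 100.00 : 68.50 : 18.51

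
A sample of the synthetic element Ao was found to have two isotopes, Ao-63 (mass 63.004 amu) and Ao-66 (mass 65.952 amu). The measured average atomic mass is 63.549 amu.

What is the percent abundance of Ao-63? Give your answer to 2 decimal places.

With x = fraction of Ao-63 (so Ao-66 is 1 − x):
63.004·x + 65.952·(1 − x) = 63.549
(63.004 − 65.952)·x = 63.549 − 65.952
x = -2.403 / -2.948 = 0.81513 → 81.51% Ao-63, 18.49% Ao-66.

81.51%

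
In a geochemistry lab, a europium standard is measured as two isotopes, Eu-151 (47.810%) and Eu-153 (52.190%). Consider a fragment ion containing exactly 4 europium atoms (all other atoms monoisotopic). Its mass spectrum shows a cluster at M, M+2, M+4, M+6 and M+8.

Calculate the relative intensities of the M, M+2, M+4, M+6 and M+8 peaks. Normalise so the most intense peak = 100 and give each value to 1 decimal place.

Expanding (0.47810 + 0.52190)^4:
P(M) = 0.47810^4 = 0.052249
P(M+2) = 4 × 0.47810^3 × 0.52190^1 = 0.228141
P(M+4) = 6 × 0.47810^2 × 0.52190^2 = 0.373563
P(M+6) = 4 × 0.47810^1 × 0.52190^3 = 0.271857
P(M+8) = 0.52190^4 = 0.074191
The M+4 peak is largest (0.373563); scaling to 100 gives 14.0 : 61.1 : 100.0 : 72.8 : 19.9.

14.0 : 61.1 : 100.0 : 72.8 : 19.9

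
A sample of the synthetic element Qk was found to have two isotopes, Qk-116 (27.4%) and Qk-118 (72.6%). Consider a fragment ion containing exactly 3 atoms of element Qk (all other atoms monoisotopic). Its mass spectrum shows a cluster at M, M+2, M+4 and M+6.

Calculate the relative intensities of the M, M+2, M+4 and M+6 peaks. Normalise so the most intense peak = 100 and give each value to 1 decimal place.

4.7 : 37.7 : 100.0 : 88.3

The 3 Qk atoms are independent, so intensities follow the terms of (0.274 + 0.726)^3.
P(M) = 0.274^3 = 0.020571
P(M+2) = 3 × 0.274^2 × 0.726^1 = 0.163516
P(M+4) = 3 × 0.274^1 × 0.726^2 = 0.433256
P(M+6) = 0.726^3 = 0.382657
The M+4 peak is largest (0.433256); scaling to 100 gives 4.7 : 37.7 : 100.0 : 88.3.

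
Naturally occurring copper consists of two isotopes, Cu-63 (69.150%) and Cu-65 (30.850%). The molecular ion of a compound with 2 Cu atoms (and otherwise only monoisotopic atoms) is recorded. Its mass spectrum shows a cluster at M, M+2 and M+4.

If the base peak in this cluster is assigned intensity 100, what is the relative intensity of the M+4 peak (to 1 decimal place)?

19.9

(0.69150 + 0.30850)^2 gives M 0.4782, M+2 0.4267, M+4 0.0952; the largest is M.
P(M) = C(2,0) × 0.69150^2 × 0.30850^0 = 1 × 0.47817225 × 1.0000 = 0.478172 (base)
P(M+4) = C(2,2) × 0.69150^0 × 0.30850^2 = 1 × 1.0000 × 0.09517225 = 0.095172
Relative intensity = 0.095172 / 0.478172 × 100 = 19.9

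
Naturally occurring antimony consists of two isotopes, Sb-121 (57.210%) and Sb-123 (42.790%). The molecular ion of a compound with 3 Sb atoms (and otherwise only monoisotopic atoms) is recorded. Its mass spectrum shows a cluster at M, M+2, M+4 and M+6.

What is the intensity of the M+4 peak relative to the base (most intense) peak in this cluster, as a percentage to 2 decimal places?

Term probabilities: M 0.1872, M+2 0.4202, M+4 0.3143, M+6 0.0783. Base peak = M+2.
P(M+2) = C(3,1) × 0.57210^2 × 0.42790^1 = 3 × 0.32729841 × 0.4279 = 0.420153 (base)
P(M+4) = C(3,2) × 0.57210^1 × 0.42790^2 = 3 × 0.5721 × 0.18309841 = 0.314252
Relative intensity = 0.314252 / 0.420153 × 100 = 74.79

74.79%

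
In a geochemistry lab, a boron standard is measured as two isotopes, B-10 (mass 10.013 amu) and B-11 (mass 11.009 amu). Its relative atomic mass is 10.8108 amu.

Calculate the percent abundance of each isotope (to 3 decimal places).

B-10: 19.900%, B-11: 80.100%

Let x be the fractional abundance of B-10; then B-11 has abundance 1 − x.
10.013·x + 11.009·(1 − x) = 10.8108
(10.013 − 11.009)·x = 10.8108 − 11.009
x = -0.1982 / -0.996 = 0.19900 → 19.900% B-10, 80.100% B-11.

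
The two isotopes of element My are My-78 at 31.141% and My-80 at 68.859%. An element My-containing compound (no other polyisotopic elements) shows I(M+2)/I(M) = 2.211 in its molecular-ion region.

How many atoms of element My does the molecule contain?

With n My atoms, P(M+2)/P(M) = C(n,1)·p^(n−1)q / p^n = n·q/p = n · 0.68859/0.31141.
n = 2.211 × 0.31141/0.68859 = 1.00 ≈ 1

1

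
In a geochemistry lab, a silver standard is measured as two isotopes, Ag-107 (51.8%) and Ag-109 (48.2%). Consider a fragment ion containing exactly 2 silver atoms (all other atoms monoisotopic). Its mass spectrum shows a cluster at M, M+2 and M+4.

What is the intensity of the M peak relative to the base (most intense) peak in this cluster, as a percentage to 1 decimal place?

Binomial terms of (0.518 + 0.482)^2: M 0.2683, M+2 0.4994, M+4 0.2323 → M+2 is the base peak.
P(M+2) = C(2,1) × 0.518^1 × 0.482^1 = 2 × 0.5180 × 0.4820 = 0.499352 (base)
P(M) = C(2,0) × 0.518^2 × 0.482^0 = 1 × 0.268324 × 1.0000 = 0.268324
Relative intensity = 0.268324 / 0.499352 × 100 = 53.7

53.7%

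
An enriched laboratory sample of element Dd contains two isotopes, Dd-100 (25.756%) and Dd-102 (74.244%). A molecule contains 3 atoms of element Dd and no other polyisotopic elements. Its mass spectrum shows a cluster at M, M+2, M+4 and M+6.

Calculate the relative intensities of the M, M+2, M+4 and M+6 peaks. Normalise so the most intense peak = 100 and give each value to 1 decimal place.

Expanding (0.25756 + 0.74244)^3:
P(M) = 0.25756^3 = 0.017086
P(M+2) = 3 × 0.25756^2 × 0.74244^1 = 0.147754
P(M+4) = 3 × 0.25756^1 × 0.74244^2 = 0.425914
P(M+6) = 0.74244^3 = 0.409246
The M+4 peak is largest (0.425914); scaling to 100 gives 4.0 : 34.7 : 100.0 : 96.1.

4.0 : 34.7 : 100.0 : 96.1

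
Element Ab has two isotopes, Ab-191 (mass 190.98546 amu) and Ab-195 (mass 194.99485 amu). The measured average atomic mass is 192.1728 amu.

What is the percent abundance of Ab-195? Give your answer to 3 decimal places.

Let x be the fractional abundance of Ab-191; then Ab-195 has abundance 1 − x.
190.98546·x + 194.99485·(1 − x) = 192.1728
(190.98546 − 194.99485)·x = 192.1728 − 194.99485
x = -2.82205 / -4.00939 = 0.70386 → 70.386% Ab-191, 29.614% Ab-195.

29.614%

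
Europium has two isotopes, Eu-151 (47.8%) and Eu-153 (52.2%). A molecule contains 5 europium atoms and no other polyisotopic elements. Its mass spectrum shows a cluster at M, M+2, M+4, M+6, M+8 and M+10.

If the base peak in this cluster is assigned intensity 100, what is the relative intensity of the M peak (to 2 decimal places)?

(0.478 + 0.522)^5 gives M 0.0250, M+2 0.1363, M+4 0.2976, M+6 0.3250, M+8 0.1775, M+10 0.0388; the largest is M+6.
P(M+6) = C(5,3) × 0.478^2 × 0.522^3 = 10 × 0.228484 × 0.14223665 = 0.324988 (base)
P(M) = C(5,0) × 0.478^5 × 0.522^0 = 1 × 0.02495396 × 1.0000 = 0.024954
Relative intensity = 0.024954 / 0.324988 × 100 = 7.68

7.68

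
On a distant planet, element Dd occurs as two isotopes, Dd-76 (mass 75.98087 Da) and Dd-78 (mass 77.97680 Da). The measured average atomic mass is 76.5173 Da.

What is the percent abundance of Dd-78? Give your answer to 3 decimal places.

26.876%

With x = fraction of Dd-76 (so Dd-78 is 1 − x):
75.98087·x + 77.97680·(1 − x) = 76.5173
(75.98087 − 77.97680)·x = 76.5173 − 77.97680
x = -1.45950 / -1.99593 = 0.73124 → 73.124% Dd-76, 26.876% Dd-78.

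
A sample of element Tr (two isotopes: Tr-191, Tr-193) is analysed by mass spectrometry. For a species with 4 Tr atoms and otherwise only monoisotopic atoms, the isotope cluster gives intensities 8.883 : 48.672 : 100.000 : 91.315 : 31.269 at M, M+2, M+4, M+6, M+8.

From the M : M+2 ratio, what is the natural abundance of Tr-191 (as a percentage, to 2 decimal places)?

42.20%

Write p for the Tr-191 fraction. I(M+2)/I(M) = [C(4,1)·p^3·(1−p)] / p^4 = 4·(1−p)/p = 48.672/8.883 = 5.4792
(1−p)/p = 5.4792/4 = 1.3698  ⇒  p = 1/(1 + 1.3698) = 0.4220
Tr-191: 42.20%, Tr-193: 57.80%.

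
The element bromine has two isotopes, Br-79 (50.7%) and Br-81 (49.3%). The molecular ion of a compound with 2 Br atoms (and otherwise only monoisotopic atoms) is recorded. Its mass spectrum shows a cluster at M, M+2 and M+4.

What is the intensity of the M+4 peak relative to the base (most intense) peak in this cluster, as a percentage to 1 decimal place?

48.6%

Term probabilities: M 0.2570, M+2 0.4999, M+4 0.2430. Base peak = M+2.
P(M+2) = C(2,1) × 0.507^1 × 0.493^1 = 2 × 0.5070 × 0.4930 = 0.499902 (base)
P(M+4) = C(2,2) × 0.507^0 × 0.493^2 = 1 × 1.0000 × 0.243049 = 0.243049
Relative intensity = 0.243049 / 0.499902 × 100 = 48.6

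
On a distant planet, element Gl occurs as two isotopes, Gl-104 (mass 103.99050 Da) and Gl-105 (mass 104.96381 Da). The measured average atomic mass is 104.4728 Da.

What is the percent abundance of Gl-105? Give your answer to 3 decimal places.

Writing the weighted mean with unknown fraction x of Gl-104:
103.99050·x + 104.96381·(1 − x) = 104.4728
(103.99050 − 104.96381)·x = 104.4728 − 104.96381
x = -0.49101 / -0.97331 = 0.50447 → 50.447% Gl-104, 49.553% Gl-105.

49.553%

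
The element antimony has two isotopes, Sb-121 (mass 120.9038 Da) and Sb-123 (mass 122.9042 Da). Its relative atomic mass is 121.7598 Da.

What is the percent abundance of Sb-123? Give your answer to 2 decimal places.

With x = fraction of Sb-121 (so Sb-123 is 1 − x):
120.9038·x + 122.9042·(1 − x) = 121.7598
(120.9038 − 122.9042)·x = 121.7598 − 122.9042
x = -1.1444 / -2.0004 = 0.57209 → 57.21% Sb-121, 42.79% Sb-123.

42.79%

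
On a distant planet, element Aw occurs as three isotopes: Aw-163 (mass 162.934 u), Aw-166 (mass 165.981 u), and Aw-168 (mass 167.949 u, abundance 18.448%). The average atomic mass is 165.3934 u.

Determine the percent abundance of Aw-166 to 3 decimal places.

Let x and y be the fractions of Aw-163 and Aw-166. Then x + y = 1 − 0.18448 = 0.81552 and 162.934x + 165.981y = 165.3934 − 0.18448×167.949 = 134.41016848.
Substituting: 162.934x + 165.981(0.81552 − x) = 134.41016848
(162.934 − 165.981)x = -0.95065664  ⇒  x = 0.31200, y = 0.50352
Aw-163: 31.200%, Aw-166: 50.352%.

50.352%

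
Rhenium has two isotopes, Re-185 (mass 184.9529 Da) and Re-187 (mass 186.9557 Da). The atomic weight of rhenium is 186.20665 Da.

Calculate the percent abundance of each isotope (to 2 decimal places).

Re-185: 37.40%, Re-187: 62.60%

Let x be the fractional abundance of Re-185; then Re-187 has abundance 1 − x.
184.9529·x + 186.9557·(1 − x) = 186.20665
(184.9529 − 186.9557)·x = 186.20665 − 186.9557
x = -0.74905 / -2.0028 = 0.37400 → 37.40% Re-185, 62.60% Re-187.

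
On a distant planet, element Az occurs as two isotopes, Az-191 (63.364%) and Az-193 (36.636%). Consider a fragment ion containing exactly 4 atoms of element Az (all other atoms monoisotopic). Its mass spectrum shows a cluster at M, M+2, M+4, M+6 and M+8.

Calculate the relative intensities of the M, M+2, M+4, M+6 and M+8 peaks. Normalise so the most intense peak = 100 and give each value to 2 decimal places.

43.24 : 100.00 : 86.73 : 33.43 : 4.83

Each Az atom is independently Az-191 (p = 0.63364) or Az-193 (q = 0.36636); the cluster is the binomial expansion (p + q)^4.
P(M) = 0.63364^4 = 0.161202
P(M+2) = 4 × 0.63364^3 × 0.36636^1 = 0.372817
P(M+4) = 6 × 0.63364^2 × 0.36636^2 = 0.323335
P(M+6) = 4 × 0.63364^1 × 0.36636^3 = 0.124631
P(M+8) = 0.36636^4 = 0.018015
The M+2 peak is largest (0.372817); scaling to 100 gives 43.24 : 100.00 : 86.73 : 33.43 : 4.83.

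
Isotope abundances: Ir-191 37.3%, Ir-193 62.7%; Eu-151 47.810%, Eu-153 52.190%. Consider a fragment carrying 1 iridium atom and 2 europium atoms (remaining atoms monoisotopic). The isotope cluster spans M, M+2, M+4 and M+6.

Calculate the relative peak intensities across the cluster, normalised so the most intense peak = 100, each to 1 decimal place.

20.6 : 79.5 : 100.0 : 41.2

Iridium pattern (n=1): 0.3730 : 0.6270
Europium pattern (n=2): 0.22857961 : 0.49904078 : 0.27237961
Convolve the two distributions (both contribute in 2-u steps):
  M: 0.3730×0.22857961 = 0.085260
  M+2: 0.3730×0.49904078 + 0.6270×0.22857961 = 0.329462
  M+4: 0.3730×0.27237961 + 0.6270×0.49904078 = 0.414496
  M+6: 0.6270×0.27237961 = 0.170782
Scale to base peak (0.414496) = 100: 20.6 : 79.5 : 100.0 : 41.2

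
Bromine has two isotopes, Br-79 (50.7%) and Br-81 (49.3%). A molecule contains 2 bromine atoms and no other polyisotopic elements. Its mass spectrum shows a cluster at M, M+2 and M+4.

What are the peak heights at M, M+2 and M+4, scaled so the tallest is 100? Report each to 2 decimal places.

The 2 Br atoms are independent, so intensities follow the terms of (0.507 + 0.493)^2.
P(M) = 0.507^2 = 0.257049
P(M+2) = 2 × 0.507^1 × 0.493^1 = 0.499902
P(M+4) = 0.493^2 = 0.243049
The M+2 peak is largest (0.499902); scaling to 100 gives 51.42 : 100.00 : 48.62.

51.42 : 100.00 : 48.62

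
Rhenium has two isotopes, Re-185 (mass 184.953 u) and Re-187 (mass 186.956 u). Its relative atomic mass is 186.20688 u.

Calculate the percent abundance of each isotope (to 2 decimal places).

Re-185: 37.40%, Re-187: 62.60%

Let x be the fractional abundance of Re-185; then Re-187 has abundance 1 − x.
184.953·x + 186.956·(1 − x) = 186.20688
(184.953 − 186.956)·x = 186.20688 − 186.956
x = -0.74912 / -2.003 = 0.37400 → 37.40% Re-185, 62.60% Re-187.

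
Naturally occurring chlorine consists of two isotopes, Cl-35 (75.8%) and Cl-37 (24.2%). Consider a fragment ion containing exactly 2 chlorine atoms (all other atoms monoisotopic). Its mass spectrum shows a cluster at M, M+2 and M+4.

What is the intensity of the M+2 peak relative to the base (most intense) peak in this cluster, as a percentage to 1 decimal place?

(0.758 + 0.242)^2 gives M 0.5746, M+2 0.3669, M+4 0.0586; the largest is M.
P(M) = C(2,0) × 0.758^2 × 0.242^0 = 1 × 0.574564 × 1.0000 = 0.574564 (base)
P(M+2) = C(2,1) × 0.758^1 × 0.242^1 = 2 × 0.7580 × 0.2420 = 0.366872
Relative intensity = 0.366872 / 0.574564 × 100 = 63.9

63.9%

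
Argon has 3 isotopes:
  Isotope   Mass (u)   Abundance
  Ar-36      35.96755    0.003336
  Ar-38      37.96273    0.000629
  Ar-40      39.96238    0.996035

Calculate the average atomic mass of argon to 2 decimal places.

The abundance-weighted mean is 0.003336 × 35.96755 + 0.000629 × 37.96273 + 0.996035 × 39.96238
= 0.119988 + 0.023879 + 39.803929 = 39.947796 u

39.95 u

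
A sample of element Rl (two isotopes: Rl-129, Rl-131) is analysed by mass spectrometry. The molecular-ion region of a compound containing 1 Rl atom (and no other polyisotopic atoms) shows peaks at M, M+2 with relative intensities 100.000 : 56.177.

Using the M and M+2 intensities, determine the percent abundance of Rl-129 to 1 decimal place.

64.0%

Write p for the Rl-129 fraction. I(M+2)/I(M) = [C(1,1)·p^0·(1−p)] / p^1 = 1·(1−p)/p = 56.177/100.000 = 0.5618
(1−p)/p = 0.5618/1 = 0.5618  ⇒  p = 1/(1 + 0.5618) = 0.6403
Rl-129: 64.0%, Rl-131: 36.0%.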